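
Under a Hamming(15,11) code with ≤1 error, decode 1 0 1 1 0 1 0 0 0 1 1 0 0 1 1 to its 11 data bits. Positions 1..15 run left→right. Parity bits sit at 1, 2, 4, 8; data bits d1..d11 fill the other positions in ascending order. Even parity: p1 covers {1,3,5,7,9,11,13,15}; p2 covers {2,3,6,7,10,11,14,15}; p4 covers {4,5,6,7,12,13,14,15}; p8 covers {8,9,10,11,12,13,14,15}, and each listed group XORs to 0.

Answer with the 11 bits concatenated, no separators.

s1 (pos 1,3,5,7,9,11,13,15): 1⊕1⊕0⊕0⊕0⊕1⊕0⊕1 = 0
s2 (pos 2,3,6,7,10,11,14,15): 0⊕1⊕1⊕0⊕1⊕1⊕1⊕1 = 0
s4 (pos 4,5,6,7,12,13,14,15): 1⊕0⊕1⊕0⊕0⊕0⊕1⊕1 = 0
s8 (pos 8,9,10,11,12,13,14,15): 0⊕0⊕1⊕1⊕0⊕0⊕1⊕1 = 0
Syndrome s8…s1 = 0000 → no error.
Read data bits from positions 3,5,6,7,9,10,11,12,13,14,15: 10100110011

10100110011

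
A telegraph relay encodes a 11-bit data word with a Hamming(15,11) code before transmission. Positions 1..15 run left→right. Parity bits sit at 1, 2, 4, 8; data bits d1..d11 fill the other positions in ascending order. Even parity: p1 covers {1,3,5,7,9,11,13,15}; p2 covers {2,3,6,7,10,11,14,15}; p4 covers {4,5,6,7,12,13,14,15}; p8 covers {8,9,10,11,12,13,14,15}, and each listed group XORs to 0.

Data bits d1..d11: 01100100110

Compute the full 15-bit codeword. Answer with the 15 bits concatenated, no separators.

010011010100110

Place data at non-parity positions: p1 p2 0 p4 1 1 0 p8 0 1 0 0 1 1 0
p1 (pos 1,3,5,7,9,11,13,15): XOR of data positions = 0⊕1⊕0⊕0⊕0⊕1⊕0 = 0
p2 (pos 2,3,6,7,10,11,14,15): XOR of data positions = 0⊕1⊕0⊕1⊕0⊕1⊕0 = 1
p4 (pos 4,5,6,7,12,13,14,15): XOR of data positions = 1⊕1⊕0⊕0⊕1⊕1⊕0 = 0
p8 (pos 8,9,10,11,12,13,14,15): XOR of data positions = 0⊕1⊕0⊕0⊕1⊕1⊕0 = 1
Codeword: 010011010100110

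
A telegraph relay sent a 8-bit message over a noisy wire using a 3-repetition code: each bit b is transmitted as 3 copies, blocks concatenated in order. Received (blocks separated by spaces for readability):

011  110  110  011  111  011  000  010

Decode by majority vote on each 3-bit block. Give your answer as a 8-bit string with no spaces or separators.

Block 1 (011): 2 ones → 1
Block 2 (110): 2 ones → 1
Block 3 (110): 2 ones → 1
Block 4 (011): 2 ones → 1
Block 5 (111): 3 ones → 1
Block 6 (011): 2 ones → 1
Block 7 (000): 0 ones → 0
Block 8 (010): 1 one → 0

11111100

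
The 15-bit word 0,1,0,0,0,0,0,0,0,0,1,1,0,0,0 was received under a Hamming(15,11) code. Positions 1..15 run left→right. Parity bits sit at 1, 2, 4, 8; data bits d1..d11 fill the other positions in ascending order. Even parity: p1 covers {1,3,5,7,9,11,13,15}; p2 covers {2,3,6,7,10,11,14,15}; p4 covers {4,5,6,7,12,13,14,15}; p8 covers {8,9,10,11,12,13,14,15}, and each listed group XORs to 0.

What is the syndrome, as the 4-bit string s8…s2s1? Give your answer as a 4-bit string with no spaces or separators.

0101

s1 (pos 1,3,5,7,9,11,13,15): 0⊕0⊕0⊕0⊕0⊕1⊕0⊕0 = 1
s2 (pos 2,3,6,7,10,11,14,15): 1⊕0⊕0⊕0⊕0⊕1⊕0⊕0 = 0
s4 (pos 4,5,6,7,12,13,14,15): 0⊕0⊕0⊕0⊕1⊕0⊕0⊕0 = 1
s8 (pos 8,9,10,11,12,13,14,15): 0⊕0⊕0⊕1⊕1⊕0⊕0⊕0 = 0
Syndrome s8…s1 = 0101 → error at position 5.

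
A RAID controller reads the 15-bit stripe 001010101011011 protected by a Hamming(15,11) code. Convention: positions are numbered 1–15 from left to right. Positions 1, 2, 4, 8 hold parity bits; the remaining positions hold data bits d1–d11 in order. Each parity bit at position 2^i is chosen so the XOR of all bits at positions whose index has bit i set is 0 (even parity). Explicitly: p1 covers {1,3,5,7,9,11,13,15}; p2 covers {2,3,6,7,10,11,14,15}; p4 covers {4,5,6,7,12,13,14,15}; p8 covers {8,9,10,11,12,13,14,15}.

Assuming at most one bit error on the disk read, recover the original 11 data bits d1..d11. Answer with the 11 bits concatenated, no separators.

s1 (pos 1,3,5,7,9,11,13,15): 0⊕1⊕1⊕1⊕1⊕1⊕0⊕1 = 0
s2 (pos 2,3,6,7,10,11,14,15): 0⊕1⊕0⊕1⊕0⊕1⊕1⊕1 = 1
s4 (pos 4,5,6,7,12,13,14,15): 0⊕1⊕0⊕1⊕1⊕0⊕1⊕1 = 1
s8 (pos 8,9,10,11,12,13,14,15): 0⊕1⊕0⊕1⊕1⊕0⊕1⊕1 = 1
Syndrome s8…s1 = 1110 → error at position 14.
Flip position 14: 001010101011011 → 001010101011001
Read data bits from positions 3,5,6,7,9,10,11,12,13,14,15: 11011011001

11011011001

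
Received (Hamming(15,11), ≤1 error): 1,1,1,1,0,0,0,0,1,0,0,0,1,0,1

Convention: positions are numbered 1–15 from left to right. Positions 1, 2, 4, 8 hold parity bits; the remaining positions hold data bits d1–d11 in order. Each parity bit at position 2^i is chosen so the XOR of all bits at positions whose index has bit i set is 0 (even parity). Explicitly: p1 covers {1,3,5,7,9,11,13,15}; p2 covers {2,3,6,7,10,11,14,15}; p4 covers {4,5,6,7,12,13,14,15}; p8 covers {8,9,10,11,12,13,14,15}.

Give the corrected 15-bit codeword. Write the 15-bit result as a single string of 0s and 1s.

s1 (pos 1,3,5,7,9,11,13,15): 1⊕1⊕0⊕0⊕1⊕0⊕1⊕1 = 1
s2 (pos 2,3,6,7,10,11,14,15): 1⊕1⊕0⊕0⊕0⊕0⊕0⊕1 = 1
s4 (pos 4,5,6,7,12,13,14,15): 1⊕0⊕0⊕0⊕0⊕1⊕0⊕1 = 1
s8 (pos 8,9,10,11,12,13,14,15): 0⊕1⊕0⊕0⊕0⊕1⊕0⊕1 = 1
Syndrome s8…s1 = 1111 → error at position 15.
Flip position 15: 111100001000101 → 111100001000100

111100001000100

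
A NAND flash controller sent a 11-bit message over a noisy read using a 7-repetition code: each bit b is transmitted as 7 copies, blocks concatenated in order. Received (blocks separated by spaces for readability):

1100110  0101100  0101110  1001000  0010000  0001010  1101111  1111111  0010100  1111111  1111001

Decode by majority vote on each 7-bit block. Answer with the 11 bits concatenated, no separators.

10100011011

Block 1 (1100110): 4 ones → 1
Block 2 (0101100): 3 ones → 0
Block 3 (0101110): 4 ones → 1
Block 4 (1001000): 2 ones → 0
Block 5 (0010000): 1 one → 0
Block 6 (0001010): 2 ones → 0
Block 7 (1101111): 6 ones → 1
Block 8 (1111111): 7 ones → 1
Block 9 (0010100): 2 ones → 0
Block 10 (1111111): 7 ones → 1
Block 11 (1111001): 5 ones → 1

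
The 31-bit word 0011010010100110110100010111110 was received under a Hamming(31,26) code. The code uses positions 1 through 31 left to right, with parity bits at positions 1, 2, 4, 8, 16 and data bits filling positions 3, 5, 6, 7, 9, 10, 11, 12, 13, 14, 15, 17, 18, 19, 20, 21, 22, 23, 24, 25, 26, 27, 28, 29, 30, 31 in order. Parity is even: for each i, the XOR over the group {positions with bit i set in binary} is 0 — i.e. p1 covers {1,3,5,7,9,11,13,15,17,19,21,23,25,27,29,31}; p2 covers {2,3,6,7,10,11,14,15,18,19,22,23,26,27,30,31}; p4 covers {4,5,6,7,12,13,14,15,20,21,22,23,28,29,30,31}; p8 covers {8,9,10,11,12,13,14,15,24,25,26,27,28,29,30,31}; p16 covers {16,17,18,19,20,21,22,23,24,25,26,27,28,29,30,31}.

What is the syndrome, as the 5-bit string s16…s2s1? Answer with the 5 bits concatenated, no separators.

s1 (pos 1,3,5,7,9,11,13,15,17,19,21,23,25,27,29,31): 0⊕1⊕0⊕0⊕1⊕1⊕0⊕1⊕1⊕0⊕0⊕0⊕0⊕1⊕1⊕0 = 1
s2 (pos 2,3,6,7,10,11,14,15,18,19,22,23,26,27,30,31): 0⊕1⊕1⊕0⊕0⊕1⊕1⊕1⊕1⊕0⊕0⊕0⊕1⊕1⊕1⊕0 = 1
s4 (pos 4,5,6,7,12,13,14,15,20,21,22,23,28,29,30,31): 1⊕0⊕1⊕0⊕0⊕0⊕1⊕1⊕1⊕0⊕0⊕0⊕1⊕1⊕1⊕0 = 0
s8 (pos 8,9,10,11,12,13,14,15,24,25,26,27,28,29,30,31): 0⊕1⊕0⊕1⊕0⊕0⊕1⊕1⊕1⊕0⊕1⊕1⊕1⊕1⊕1⊕0 = 0
s16 (pos 16,17,18,19,20,21,22,23,24,25,26,27,28,29,30,31): 0⊕1⊕1⊕0⊕1⊕0⊕0⊕0⊕1⊕0⊕1⊕1⊕1⊕1⊕1⊕0 = 1
Syndrome s16…s1 = 10011 → error at position 19.

10011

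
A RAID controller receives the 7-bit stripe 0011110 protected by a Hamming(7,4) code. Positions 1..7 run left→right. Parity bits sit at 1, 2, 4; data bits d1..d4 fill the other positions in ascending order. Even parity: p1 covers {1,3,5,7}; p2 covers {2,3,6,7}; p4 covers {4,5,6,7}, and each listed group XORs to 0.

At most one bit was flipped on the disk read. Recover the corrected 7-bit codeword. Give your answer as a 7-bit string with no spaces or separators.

0010110

s1 (pos 1,3,5,7): 0⊕1⊕1⊕0 = 0
s2 (pos 2,3,6,7): 0⊕1⊕1⊕0 = 0
s4 (pos 4,5,6,7): 1⊕1⊕1⊕0 = 1
Syndrome s4…s1 = 100 → error at position 4.
Flip position 4: 0011110 → 0010110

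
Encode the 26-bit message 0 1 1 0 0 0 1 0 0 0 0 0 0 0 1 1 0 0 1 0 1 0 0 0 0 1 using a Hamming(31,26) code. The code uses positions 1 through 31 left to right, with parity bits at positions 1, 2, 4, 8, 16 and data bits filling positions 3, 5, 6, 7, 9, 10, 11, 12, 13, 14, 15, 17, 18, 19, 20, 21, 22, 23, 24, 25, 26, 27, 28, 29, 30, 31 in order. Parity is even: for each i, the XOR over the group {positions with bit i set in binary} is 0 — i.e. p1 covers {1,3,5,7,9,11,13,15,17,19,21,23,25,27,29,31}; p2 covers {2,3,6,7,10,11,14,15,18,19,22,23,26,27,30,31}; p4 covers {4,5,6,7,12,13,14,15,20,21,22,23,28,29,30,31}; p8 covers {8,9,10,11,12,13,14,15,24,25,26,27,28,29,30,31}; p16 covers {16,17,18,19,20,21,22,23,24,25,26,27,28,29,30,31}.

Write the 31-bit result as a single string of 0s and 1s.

Place data at non-parity positions: p1 p2 0 p4 1 1 0 p8 0 0 1 0 0 0 0 p16 0 0 0 1 1 0 0 1 0 1 0 0 0 0 1
p1 (pos 1,3,5,7,9,11,13,15,17,19,21,23,25,27,29,31): XOR of data positions = 0⊕1⊕0⊕0⊕1⊕0⊕0⊕0⊕0⊕1⊕0⊕0⊕0⊕0⊕1 = 0
p2 (pos 2,3,6,7,10,11,14,15,18,19,22,23,26,27,30,31): XOR of data positions = 0⊕1⊕0⊕0⊕1⊕0⊕0⊕0⊕0⊕0⊕0⊕1⊕0⊕0⊕1 = 0
p4 (pos 4,5,6,7,12,13,14,15,20,21,22,23,28,29,30,31): XOR of data positions = 1⊕1⊕0⊕0⊕0⊕0⊕0⊕1⊕1⊕0⊕0⊕0⊕0⊕0⊕1 = 1
p8 (pos 8,9,10,11,12,13,14,15,24,25,26,27,28,29,30,31): XOR of data positions = 0⊕0⊕1⊕0⊕0⊕0⊕0⊕1⊕0⊕1⊕0⊕0⊕0⊕0⊕1 = 0
p16 (pos 16,17,18,19,20,21,22,23,24,25,26,27,28,29,30,31): XOR of data positions = 0⊕0⊕0⊕1⊕1⊕0⊕0⊕1⊕0⊕1⊕0⊕0⊕0⊕0⊕1 = 1
Codeword: 0001110000100001000110010100001

0001110000100001000110010100001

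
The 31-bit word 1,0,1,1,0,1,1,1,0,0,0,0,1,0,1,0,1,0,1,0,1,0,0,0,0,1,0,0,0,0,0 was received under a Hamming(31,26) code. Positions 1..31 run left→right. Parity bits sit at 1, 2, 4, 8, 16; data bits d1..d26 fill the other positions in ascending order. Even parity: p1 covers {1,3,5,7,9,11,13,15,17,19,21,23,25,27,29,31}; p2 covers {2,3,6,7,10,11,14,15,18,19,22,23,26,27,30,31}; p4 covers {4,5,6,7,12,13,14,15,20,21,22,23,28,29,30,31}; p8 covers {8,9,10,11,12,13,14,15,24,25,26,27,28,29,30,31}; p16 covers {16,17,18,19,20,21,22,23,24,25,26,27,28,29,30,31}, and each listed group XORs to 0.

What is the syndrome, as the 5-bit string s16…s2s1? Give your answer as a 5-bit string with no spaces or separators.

00000

s1 (pos 1,3,5,7,9,11,13,15,17,19,21,23,25,27,29,31): 1⊕1⊕0⊕1⊕0⊕0⊕1⊕1⊕1⊕1⊕1⊕0⊕0⊕0⊕0⊕0 = 0
s2 (pos 2,3,6,7,10,11,14,15,18,19,22,23,26,27,30,31): 0⊕1⊕1⊕1⊕0⊕0⊕0⊕1⊕0⊕1⊕0⊕0⊕1⊕0⊕0⊕0 = 0
s4 (pos 4,5,6,7,12,13,14,15,20,21,22,23,28,29,30,31): 1⊕0⊕1⊕1⊕0⊕1⊕0⊕1⊕0⊕1⊕0⊕0⊕0⊕0⊕0⊕0 = 0
s8 (pos 8,9,10,11,12,13,14,15,24,25,26,27,28,29,30,31): 1⊕0⊕0⊕0⊕0⊕1⊕0⊕1⊕0⊕0⊕1⊕0⊕0⊕0⊕0⊕0 = 0
s16 (pos 16,17,18,19,20,21,22,23,24,25,26,27,28,29,30,31): 0⊕1⊕0⊕1⊕0⊕1⊕0⊕0⊕0⊕0⊕1⊕0⊕0⊕0⊕0⊕0 = 0
Syndrome s16…s1 = 00000 → no error.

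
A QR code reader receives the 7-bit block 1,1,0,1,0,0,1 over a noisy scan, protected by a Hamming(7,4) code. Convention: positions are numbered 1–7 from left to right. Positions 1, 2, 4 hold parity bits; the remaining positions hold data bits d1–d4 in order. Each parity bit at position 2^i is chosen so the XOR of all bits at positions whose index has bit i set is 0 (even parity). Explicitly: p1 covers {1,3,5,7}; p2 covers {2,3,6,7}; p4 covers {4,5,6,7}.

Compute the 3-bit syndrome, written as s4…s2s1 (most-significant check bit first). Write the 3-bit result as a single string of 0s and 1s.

000

s1 (pos 1,3,5,7): 1⊕0⊕0⊕1 = 0
s2 (pos 2,3,6,7): 1⊕0⊕0⊕1 = 0
s4 (pos 4,5,6,7): 1⊕0⊕0⊕1 = 0
Syndrome s4…s1 = 000 → no error.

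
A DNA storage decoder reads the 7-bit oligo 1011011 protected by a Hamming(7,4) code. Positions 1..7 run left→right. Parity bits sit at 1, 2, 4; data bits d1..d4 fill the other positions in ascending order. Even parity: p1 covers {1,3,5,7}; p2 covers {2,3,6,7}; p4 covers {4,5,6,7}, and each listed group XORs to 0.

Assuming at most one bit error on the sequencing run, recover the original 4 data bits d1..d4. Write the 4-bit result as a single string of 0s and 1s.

1010

s1 (pos 1,3,5,7): 1⊕1⊕0⊕1 = 1
s2 (pos 2,3,6,7): 0⊕1⊕1⊕1 = 1
s4 (pos 4,5,6,7): 1⊕0⊕1⊕1 = 1
Syndrome s4…s1 = 111 → error at position 7.
Flip position 7: 1011011 → 1011010
Read data bits from positions 3,5,6,7: 1010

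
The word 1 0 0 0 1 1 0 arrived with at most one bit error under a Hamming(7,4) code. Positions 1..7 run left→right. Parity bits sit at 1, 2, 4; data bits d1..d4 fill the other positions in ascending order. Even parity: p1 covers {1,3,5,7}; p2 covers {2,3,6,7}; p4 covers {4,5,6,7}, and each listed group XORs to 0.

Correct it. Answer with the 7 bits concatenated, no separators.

1100110

s1 (pos 1,3,5,7): 1⊕0⊕1⊕0 = 0
s2 (pos 2,3,6,7): 0⊕0⊕1⊕0 = 1
s4 (pos 4,5,6,7): 0⊕1⊕1⊕0 = 0
Syndrome s4…s1 = 010 → error at position 2.
Flip position 2: 1000110 → 1100110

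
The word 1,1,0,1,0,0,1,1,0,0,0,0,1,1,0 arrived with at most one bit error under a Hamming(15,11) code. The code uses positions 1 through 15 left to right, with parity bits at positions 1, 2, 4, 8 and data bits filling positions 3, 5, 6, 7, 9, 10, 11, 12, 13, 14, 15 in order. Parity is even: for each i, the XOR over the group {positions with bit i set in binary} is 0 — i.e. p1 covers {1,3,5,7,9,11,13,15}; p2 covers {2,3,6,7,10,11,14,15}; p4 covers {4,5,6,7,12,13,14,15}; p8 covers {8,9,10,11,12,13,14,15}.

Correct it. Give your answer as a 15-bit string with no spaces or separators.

110100110010110

s1 (pos 1,3,5,7,9,11,13,15): 1⊕0⊕0⊕1⊕0⊕0⊕1⊕0 = 1
s2 (pos 2,3,6,7,10,11,14,15): 1⊕0⊕0⊕1⊕0⊕0⊕1⊕0 = 1
s4 (pos 4,5,6,7,12,13,14,15): 1⊕0⊕0⊕1⊕0⊕1⊕1⊕0 = 0
s8 (pos 8,9,10,11,12,13,14,15): 1⊕0⊕0⊕0⊕0⊕1⊕1⊕0 = 1
Syndrome s8…s1 = 1011 → error at position 11.
Flip position 11: 110100110000110 → 110100110010110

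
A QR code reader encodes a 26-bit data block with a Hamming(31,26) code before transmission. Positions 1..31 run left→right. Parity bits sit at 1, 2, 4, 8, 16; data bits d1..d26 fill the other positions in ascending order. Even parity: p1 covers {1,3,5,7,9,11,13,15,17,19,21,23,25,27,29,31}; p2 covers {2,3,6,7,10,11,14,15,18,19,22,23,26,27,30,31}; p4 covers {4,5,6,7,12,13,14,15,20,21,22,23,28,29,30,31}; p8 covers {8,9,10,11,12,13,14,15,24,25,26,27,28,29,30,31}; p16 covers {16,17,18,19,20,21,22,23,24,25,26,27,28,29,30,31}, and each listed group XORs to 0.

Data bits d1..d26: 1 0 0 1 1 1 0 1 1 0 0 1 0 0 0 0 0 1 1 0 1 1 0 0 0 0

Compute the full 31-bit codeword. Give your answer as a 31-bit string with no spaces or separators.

1010001111011001100000110110000

Place data at non-parity positions: p1 p2 1 p4 0 0 1 p8 1 1 0 1 1 0 0 p16 1 0 0 0 0 0 1 1 0 1 1 0 0 0 0
p1 (pos 1,3,5,7,9,11,13,15,17,19,21,23,25,27,29,31): XOR of data positions = 1⊕0⊕1⊕1⊕0⊕1⊕0⊕1⊕0⊕0⊕1⊕0⊕1⊕0⊕0 = 1
p2 (pos 2,3,6,7,10,11,14,15,18,19,22,23,26,27,30,31): XOR of data positions = 1⊕0⊕1⊕1⊕0⊕0⊕0⊕0⊕0⊕0⊕1⊕1⊕1⊕0⊕0 = 0
p4 (pos 4,5,6,7,12,13,14,15,20,21,22,23,28,29,30,31): XOR of data positions = 0⊕0⊕1⊕1⊕1⊕0⊕0⊕0⊕0⊕0⊕1⊕0⊕0⊕0⊕0 = 0
p8 (pos 8,9,10,11,12,13,14,15,24,25,26,27,28,29,30,31): XOR of data positions = 1⊕1⊕0⊕1⊕1⊕0⊕0⊕1⊕0⊕1⊕1⊕0⊕0⊕0⊕0 = 1
p16 (pos 16,17,18,19,20,21,22,23,24,25,26,27,28,29,30,31): XOR of data positions = 1⊕0⊕0⊕0⊕0⊕0⊕1⊕1⊕0⊕1⊕1⊕0⊕0⊕0⊕0 = 1
Codeword: 1010001111011001100000110110000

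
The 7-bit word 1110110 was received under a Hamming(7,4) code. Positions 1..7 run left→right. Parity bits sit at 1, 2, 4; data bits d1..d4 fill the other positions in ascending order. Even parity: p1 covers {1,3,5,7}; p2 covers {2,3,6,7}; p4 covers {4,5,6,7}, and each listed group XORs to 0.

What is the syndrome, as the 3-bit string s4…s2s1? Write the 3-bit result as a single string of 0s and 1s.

011

s1 (pos 1,3,5,7): 1⊕1⊕1⊕0 = 1
s2 (pos 2,3,6,7): 1⊕1⊕1⊕0 = 1
s4 (pos 4,5,6,7): 0⊕1⊕1⊕0 = 0
Syndrome s4…s1 = 011 → error at position 3.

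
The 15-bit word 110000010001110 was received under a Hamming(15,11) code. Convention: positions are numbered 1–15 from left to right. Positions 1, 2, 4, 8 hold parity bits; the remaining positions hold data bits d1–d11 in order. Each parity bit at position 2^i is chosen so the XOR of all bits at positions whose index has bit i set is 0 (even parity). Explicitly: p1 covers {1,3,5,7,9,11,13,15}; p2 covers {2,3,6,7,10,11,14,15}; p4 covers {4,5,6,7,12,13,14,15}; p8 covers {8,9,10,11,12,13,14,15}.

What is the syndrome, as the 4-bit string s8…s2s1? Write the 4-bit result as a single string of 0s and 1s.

0100

s1 (pos 1,3,5,7,9,11,13,15): 1⊕0⊕0⊕0⊕0⊕0⊕1⊕0 = 0
s2 (pos 2,3,6,7,10,11,14,15): 1⊕0⊕0⊕0⊕0⊕0⊕1⊕0 = 0
s4 (pos 4,5,6,7,12,13,14,15): 0⊕0⊕0⊕0⊕1⊕1⊕1⊕0 = 1
s8 (pos 8,9,10,11,12,13,14,15): 1⊕0⊕0⊕0⊕1⊕1⊕1⊕0 = 0
Syndrome s8…s1 = 0100 → error at position 4.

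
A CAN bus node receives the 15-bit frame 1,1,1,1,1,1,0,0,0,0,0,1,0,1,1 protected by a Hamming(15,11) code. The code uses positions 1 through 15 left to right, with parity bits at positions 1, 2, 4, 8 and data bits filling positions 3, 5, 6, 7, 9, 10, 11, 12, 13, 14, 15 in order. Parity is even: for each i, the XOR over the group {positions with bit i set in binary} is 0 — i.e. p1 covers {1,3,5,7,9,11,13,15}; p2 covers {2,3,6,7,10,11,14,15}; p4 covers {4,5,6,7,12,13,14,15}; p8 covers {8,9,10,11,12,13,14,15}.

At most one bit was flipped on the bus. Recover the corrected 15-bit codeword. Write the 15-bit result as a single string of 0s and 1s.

111111000101011

s1 (pos 1,3,5,7,9,11,13,15): 1⊕1⊕1⊕0⊕0⊕0⊕0⊕1 = 0
s2 (pos 2,3,6,7,10,11,14,15): 1⊕1⊕1⊕0⊕0⊕0⊕1⊕1 = 1
s4 (pos 4,5,6,7,12,13,14,15): 1⊕1⊕1⊕0⊕1⊕0⊕1⊕1 = 0
s8 (pos 8,9,10,11,12,13,14,15): 0⊕0⊕0⊕0⊕1⊕0⊕1⊕1 = 1
Syndrome s8…s1 = 1010 → error at position 10.
Flip position 10: 111111000001011 → 111111000101011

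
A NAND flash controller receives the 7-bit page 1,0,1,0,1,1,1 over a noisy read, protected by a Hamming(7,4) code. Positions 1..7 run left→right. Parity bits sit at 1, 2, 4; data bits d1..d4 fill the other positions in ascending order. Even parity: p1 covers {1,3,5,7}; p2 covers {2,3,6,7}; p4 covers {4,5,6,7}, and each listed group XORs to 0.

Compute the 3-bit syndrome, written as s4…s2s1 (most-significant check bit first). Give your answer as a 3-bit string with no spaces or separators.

s1 (pos 1,3,5,7): 1⊕1⊕1⊕1 = 0
s2 (pos 2,3,6,7): 0⊕1⊕1⊕1 = 1
s4 (pos 4,5,6,7): 0⊕1⊕1⊕1 = 1
Syndrome s4…s1 = 110 → error at position 6.

110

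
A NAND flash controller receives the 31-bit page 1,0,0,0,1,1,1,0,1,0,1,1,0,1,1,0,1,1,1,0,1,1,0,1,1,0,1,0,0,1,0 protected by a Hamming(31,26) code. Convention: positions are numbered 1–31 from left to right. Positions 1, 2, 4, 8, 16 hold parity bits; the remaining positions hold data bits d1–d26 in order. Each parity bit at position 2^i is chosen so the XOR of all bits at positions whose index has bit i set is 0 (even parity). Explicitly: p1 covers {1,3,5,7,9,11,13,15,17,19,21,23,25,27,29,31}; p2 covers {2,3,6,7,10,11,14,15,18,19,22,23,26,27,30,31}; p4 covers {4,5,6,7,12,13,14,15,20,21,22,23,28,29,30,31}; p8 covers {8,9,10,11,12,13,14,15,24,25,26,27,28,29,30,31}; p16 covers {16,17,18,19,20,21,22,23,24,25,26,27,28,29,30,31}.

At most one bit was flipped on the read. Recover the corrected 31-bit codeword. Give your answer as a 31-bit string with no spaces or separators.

s1 (pos 1,3,5,7,9,11,13,15,17,19,21,23,25,27,29,31): 1⊕0⊕1⊕1⊕1⊕1⊕0⊕1⊕1⊕1⊕1⊕0⊕1⊕1⊕0⊕0 = 1
s2 (pos 2,3,6,7,10,11,14,15,18,19,22,23,26,27,30,31): 0⊕0⊕1⊕1⊕0⊕1⊕1⊕1⊕1⊕1⊕1⊕0⊕0⊕1⊕1⊕0 = 0
s4 (pos 4,5,6,7,12,13,14,15,20,21,22,23,28,29,30,31): 0⊕1⊕1⊕1⊕1⊕0⊕1⊕1⊕0⊕1⊕1⊕0⊕0⊕0⊕1⊕0 = 1
s8 (pos 8,9,10,11,12,13,14,15,24,25,26,27,28,29,30,31): 0⊕1⊕0⊕1⊕1⊕0⊕1⊕1⊕1⊕1⊕0⊕1⊕0⊕0⊕1⊕0 = 1
s16 (pos 16,17,18,19,20,21,22,23,24,25,26,27,28,29,30,31): 0⊕1⊕1⊕1⊕0⊕1⊕1⊕0⊕1⊕1⊕0⊕1⊕0⊕0⊕1⊕0 = 1
Syndrome s16…s1 = 11101 → error at position 29.
Flip position 29: 1000111010110110111011011010010 → 1000111010110110111011011010110

1000111010110110111011011010110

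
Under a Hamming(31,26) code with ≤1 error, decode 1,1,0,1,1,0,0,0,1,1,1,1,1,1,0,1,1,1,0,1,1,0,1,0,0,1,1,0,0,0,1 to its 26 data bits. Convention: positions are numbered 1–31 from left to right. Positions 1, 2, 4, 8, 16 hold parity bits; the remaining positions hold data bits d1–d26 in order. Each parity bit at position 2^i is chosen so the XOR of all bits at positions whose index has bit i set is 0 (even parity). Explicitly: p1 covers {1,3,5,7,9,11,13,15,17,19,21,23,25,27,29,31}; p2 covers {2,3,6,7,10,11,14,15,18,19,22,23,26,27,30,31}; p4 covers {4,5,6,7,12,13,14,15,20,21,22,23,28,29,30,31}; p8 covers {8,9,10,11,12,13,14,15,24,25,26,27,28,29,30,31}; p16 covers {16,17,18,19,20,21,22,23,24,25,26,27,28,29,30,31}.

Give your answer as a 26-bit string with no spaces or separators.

01001111110110110100110011

s1 (pos 1,3,5,7,9,11,13,15,17,19,21,23,25,27,29,31): 1⊕0⊕1⊕0⊕1⊕1⊕1⊕0⊕1⊕0⊕1⊕1⊕0⊕1⊕0⊕1 = 0
s2 (pos 2,3,6,7,10,11,14,15,18,19,22,23,26,27,30,31): 1⊕0⊕0⊕0⊕1⊕1⊕1⊕0⊕1⊕0⊕0⊕1⊕1⊕1⊕0⊕1 = 1
s4 (pos 4,5,6,7,12,13,14,15,20,21,22,23,28,29,30,31): 1⊕1⊕0⊕0⊕1⊕1⊕1⊕0⊕1⊕1⊕0⊕1⊕0⊕0⊕0⊕1 = 1
s8 (pos 8,9,10,11,12,13,14,15,24,25,26,27,28,29,30,31): 0⊕1⊕1⊕1⊕1⊕1⊕1⊕0⊕0⊕0⊕1⊕1⊕0⊕0⊕0⊕1 = 1
s16 (pos 16,17,18,19,20,21,22,23,24,25,26,27,28,29,30,31): 1⊕1⊕1⊕0⊕1⊕1⊕0⊕1⊕0⊕0⊕1⊕1⊕0⊕0⊕0⊕1 = 1
Syndrome s16…s1 = 11110 → error at position 30.
Flip position 30: 1101100011111101110110100110001 → 1101100011111101110110100110011
Read data bits from positions 3,5,6,7,9,10,11,12,13,14,15,17,18,19,20,21,22,23,24,25,26,27,28,29,30,31: 01001111110110110100110011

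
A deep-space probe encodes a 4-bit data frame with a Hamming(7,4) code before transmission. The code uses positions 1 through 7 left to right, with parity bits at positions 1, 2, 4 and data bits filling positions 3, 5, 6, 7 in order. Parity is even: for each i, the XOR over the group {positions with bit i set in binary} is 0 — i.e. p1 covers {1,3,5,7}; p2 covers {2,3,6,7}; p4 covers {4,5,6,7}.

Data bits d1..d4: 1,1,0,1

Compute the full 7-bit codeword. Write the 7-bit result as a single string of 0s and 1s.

Place data at non-parity positions: p1 p2 1 p4 1 0 1
p1 (pos 1,3,5,7): XOR of data positions = 1⊕1⊕1 = 1
p2 (pos 2,3,6,7): XOR of data positions = 1⊕0⊕1 = 0
p4 (pos 4,5,6,7): XOR of data positions = 1⊕0⊕1 = 0
Codeword: 1010101

1010101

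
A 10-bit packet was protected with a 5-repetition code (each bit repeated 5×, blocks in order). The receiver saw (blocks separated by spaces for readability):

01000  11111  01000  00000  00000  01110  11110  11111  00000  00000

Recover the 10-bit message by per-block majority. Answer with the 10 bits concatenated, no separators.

Block 1 (01000): 1 one → 0
Block 2 (11111): 5 ones → 1
Block 3 (01000): 1 one → 0
Block 4 (00000): 0 ones → 0
Block 5 (00000): 0 ones → 0
Block 6 (01110): 3 ones → 1
Block 7 (11110): 4 ones → 1
Block 8 (11111): 5 ones → 1
Block 9 (00000): 0 ones → 0
Block 10 (00000): 0 ones → 0

0100011100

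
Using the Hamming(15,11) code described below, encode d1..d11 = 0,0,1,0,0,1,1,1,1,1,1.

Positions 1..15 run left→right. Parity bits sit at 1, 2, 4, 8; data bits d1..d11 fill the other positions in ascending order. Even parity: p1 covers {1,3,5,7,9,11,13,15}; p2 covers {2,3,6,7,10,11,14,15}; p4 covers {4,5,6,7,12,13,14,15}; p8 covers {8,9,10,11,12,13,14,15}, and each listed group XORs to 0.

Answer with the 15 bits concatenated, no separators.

Place data at non-parity positions: p1 p2 0 p4 0 1 0 p8 0 1 1 1 1 1 1
p1 (pos 1,3,5,7,9,11,13,15): XOR of data positions = 0⊕0⊕0⊕0⊕1⊕1⊕1 = 1
p2 (pos 2,3,6,7,10,11,14,15): XOR of data positions = 0⊕1⊕0⊕1⊕1⊕1⊕1 = 1
p4 (pos 4,5,6,7,12,13,14,15): XOR of data positions = 0⊕1⊕0⊕1⊕1⊕1⊕1 = 1
p8 (pos 8,9,10,11,12,13,14,15): XOR of data positions = 0⊕1⊕1⊕1⊕1⊕1⊕1 = 0
Codeword: 110101000111111

110101000111111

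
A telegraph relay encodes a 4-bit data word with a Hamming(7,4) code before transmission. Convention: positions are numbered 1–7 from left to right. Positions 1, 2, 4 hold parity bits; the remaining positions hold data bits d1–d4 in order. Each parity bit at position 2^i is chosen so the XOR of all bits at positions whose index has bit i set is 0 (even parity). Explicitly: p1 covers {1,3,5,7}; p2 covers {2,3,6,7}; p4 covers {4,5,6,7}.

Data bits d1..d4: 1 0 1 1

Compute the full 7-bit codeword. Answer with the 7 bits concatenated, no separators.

Place data at non-parity positions: p1 p2 1 p4 0 1 1
p1 (pos 1,3,5,7): XOR of data positions = 1⊕0⊕1 = 0
p2 (pos 2,3,6,7): XOR of data positions = 1⊕1⊕1 = 1
p4 (pos 4,5,6,7): XOR of data positions = 0⊕1⊕1 = 0
Codeword: 0110011

0110011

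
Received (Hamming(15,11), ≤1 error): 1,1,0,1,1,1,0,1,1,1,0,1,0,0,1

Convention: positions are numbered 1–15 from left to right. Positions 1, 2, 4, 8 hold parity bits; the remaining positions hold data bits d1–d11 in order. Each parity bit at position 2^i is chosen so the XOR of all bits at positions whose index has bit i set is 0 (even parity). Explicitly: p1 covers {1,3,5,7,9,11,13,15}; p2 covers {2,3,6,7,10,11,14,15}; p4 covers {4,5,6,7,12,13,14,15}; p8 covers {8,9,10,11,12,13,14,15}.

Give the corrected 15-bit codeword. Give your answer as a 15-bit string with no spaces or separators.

s1 (pos 1,3,5,7,9,11,13,15): 1⊕0⊕1⊕0⊕1⊕0⊕0⊕1 = 0
s2 (pos 2,3,6,7,10,11,14,15): 1⊕0⊕1⊕0⊕1⊕0⊕0⊕1 = 0
s4 (pos 4,5,6,7,12,13,14,15): 1⊕1⊕1⊕0⊕1⊕0⊕0⊕1 = 1
s8 (pos 8,9,10,11,12,13,14,15): 1⊕1⊕1⊕0⊕1⊕0⊕0⊕1 = 1
Syndrome s8…s1 = 1100 → error at position 12.
Flip position 12: 110111011101001 → 110111011100001

110111011100001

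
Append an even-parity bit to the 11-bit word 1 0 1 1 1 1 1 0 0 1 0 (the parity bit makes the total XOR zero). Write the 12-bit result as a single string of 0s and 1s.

101111100101

XOR of the 11 data bits: 1⊕0⊕1⊕1⊕1⊕1⊕1⊕0⊕0⊕1⊕0 = 1
Parity bit = 1 (so all 12 bits XOR to 0).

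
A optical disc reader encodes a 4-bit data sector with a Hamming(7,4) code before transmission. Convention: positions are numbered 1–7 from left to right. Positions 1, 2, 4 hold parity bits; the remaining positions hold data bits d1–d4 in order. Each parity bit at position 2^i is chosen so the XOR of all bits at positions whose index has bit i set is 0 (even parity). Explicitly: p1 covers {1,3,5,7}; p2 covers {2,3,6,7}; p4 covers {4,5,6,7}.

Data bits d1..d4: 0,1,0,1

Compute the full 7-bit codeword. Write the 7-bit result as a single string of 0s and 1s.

Place data at non-parity positions: p1 p2 0 p4 1 0 1
p1 (pos 1,3,5,7): XOR of data positions = 0⊕1⊕1 = 0
p2 (pos 2,3,6,7): XOR of data positions = 0⊕0⊕1 = 1
p4 (pos 4,5,6,7): XOR of data positions = 1⊕0⊕1 = 0
Codeword: 0100101

0100101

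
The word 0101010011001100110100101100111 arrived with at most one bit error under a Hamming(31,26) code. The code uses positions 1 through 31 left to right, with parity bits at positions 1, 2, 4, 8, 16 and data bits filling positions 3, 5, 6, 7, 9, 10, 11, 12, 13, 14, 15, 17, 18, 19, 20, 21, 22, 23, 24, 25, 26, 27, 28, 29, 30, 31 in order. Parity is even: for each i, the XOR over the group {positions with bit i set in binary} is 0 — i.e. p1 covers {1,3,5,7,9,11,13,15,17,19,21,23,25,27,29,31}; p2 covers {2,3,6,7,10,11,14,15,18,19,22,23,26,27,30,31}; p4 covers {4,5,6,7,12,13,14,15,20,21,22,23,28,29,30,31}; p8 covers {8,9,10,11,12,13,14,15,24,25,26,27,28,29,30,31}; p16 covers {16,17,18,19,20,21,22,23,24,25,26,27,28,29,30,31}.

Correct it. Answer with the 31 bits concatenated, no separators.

s1 (pos 1,3,5,7,9,11,13,15,17,19,21,23,25,27,29,31): 0⊕0⊕0⊕0⊕1⊕0⊕1⊕0⊕1⊕0⊕0⊕1⊕1⊕0⊕1⊕1 = 1
s2 (pos 2,3,6,7,10,11,14,15,18,19,22,23,26,27,30,31): 1⊕0⊕1⊕0⊕1⊕0⊕1⊕0⊕1⊕0⊕0⊕1⊕1⊕0⊕1⊕1 = 1
s4 (pos 4,5,6,7,12,13,14,15,20,21,22,23,28,29,30,31): 1⊕0⊕1⊕0⊕0⊕1⊕1⊕0⊕1⊕0⊕0⊕1⊕0⊕1⊕1⊕1 = 1
s8 (pos 8,9,10,11,12,13,14,15,24,25,26,27,28,29,30,31): 0⊕1⊕1⊕0⊕0⊕1⊕1⊕0⊕0⊕1⊕1⊕0⊕0⊕1⊕1⊕1 = 1
s16 (pos 16,17,18,19,20,21,22,23,24,25,26,27,28,29,30,31): 0⊕1⊕1⊕0⊕1⊕0⊕0⊕1⊕0⊕1⊕1⊕0⊕0⊕1⊕1⊕1 = 1
Syndrome s16…s1 = 11111 → error at position 31.
Flip position 31: 0101010011001100110100101100111 → 0101010011001100110100101100110

0101010011001100110100101100110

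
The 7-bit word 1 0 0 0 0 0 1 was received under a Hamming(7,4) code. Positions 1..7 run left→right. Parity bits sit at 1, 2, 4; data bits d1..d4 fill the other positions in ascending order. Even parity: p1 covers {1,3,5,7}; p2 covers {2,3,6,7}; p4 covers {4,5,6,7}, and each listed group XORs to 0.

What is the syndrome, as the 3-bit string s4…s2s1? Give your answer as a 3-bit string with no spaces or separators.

s1 (pos 1,3,5,7): 1⊕0⊕0⊕1 = 0
s2 (pos 2,3,6,7): 0⊕0⊕0⊕1 = 1
s4 (pos 4,5,6,7): 0⊕0⊕0⊕1 = 1
Syndrome s4…s1 = 110 → error at position 6.

110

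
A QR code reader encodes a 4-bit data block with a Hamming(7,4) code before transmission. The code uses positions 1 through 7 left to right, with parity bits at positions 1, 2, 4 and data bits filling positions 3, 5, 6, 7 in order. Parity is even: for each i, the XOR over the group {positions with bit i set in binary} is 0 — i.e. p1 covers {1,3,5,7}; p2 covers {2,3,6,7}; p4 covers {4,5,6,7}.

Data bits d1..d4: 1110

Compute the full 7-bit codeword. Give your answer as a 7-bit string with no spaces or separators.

Place data at non-parity positions: p1 p2 1 p4 1 1 0
p1 (pos 1,3,5,7): XOR of data positions = 1⊕1⊕0 = 0
p2 (pos 2,3,6,7): XOR of data positions = 1⊕1⊕0 = 0
p4 (pos 4,5,6,7): XOR of data positions = 1⊕1⊕0 = 0
Codeword: 0010110

0010110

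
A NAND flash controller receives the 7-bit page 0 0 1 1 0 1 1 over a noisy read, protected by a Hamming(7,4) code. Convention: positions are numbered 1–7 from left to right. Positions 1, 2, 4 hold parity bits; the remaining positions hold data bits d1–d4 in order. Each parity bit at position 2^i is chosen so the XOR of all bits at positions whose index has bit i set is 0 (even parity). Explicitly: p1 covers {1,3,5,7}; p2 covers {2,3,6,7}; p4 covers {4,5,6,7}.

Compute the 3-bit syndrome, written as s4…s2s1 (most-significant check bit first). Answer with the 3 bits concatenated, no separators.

110

s1 (pos 1,3,5,7): 0⊕1⊕0⊕1 = 0
s2 (pos 2,3,6,7): 0⊕1⊕1⊕1 = 1
s4 (pos 4,5,6,7): 1⊕0⊕1⊕1 = 1
Syndrome s4…s1 = 110 → error at position 6.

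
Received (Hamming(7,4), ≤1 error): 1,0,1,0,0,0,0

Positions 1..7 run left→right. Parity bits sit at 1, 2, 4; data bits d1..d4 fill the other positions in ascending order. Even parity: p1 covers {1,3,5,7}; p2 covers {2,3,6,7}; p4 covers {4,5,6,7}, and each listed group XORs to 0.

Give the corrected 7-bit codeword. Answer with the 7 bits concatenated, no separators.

1110000

s1 (pos 1,3,5,7): 1⊕1⊕0⊕0 = 0
s2 (pos 2,3,6,7): 0⊕1⊕0⊕0 = 1
s4 (pos 4,5,6,7): 0⊕0⊕0⊕0 = 0
Syndrome s4…s1 = 010 → error at position 2.
Flip position 2: 1010000 → 1110000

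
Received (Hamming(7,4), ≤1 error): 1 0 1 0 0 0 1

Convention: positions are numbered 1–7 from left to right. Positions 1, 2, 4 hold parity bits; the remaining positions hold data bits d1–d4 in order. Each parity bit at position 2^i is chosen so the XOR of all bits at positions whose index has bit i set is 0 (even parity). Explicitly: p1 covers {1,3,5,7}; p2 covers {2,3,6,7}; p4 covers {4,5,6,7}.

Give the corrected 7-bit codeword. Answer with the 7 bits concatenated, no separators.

s1 (pos 1,3,5,7): 1⊕1⊕0⊕1 = 1
s2 (pos 2,3,6,7): 0⊕1⊕0⊕1 = 0
s4 (pos 4,5,6,7): 0⊕0⊕0⊕1 = 1
Syndrome s4…s1 = 101 → error at position 5.
Flip position 5: 1010001 → 1010101

1010101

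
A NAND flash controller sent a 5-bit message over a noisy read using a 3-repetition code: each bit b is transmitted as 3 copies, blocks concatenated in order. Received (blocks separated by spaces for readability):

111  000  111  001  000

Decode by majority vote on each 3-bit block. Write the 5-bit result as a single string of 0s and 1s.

Block 1 (111): 3 ones → 1
Block 2 (000): 0 ones → 0
Block 3 (111): 3 ones → 1
Block 4 (001): 1 one → 0
Block 5 (000): 0 ones → 0

10100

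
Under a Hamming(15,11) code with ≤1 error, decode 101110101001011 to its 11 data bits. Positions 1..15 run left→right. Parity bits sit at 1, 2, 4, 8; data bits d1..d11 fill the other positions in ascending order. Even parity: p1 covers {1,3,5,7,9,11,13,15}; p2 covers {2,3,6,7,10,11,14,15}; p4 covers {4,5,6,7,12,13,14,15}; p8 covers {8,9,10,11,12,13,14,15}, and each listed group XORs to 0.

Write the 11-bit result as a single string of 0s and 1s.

s1 (pos 1,3,5,7,9,11,13,15): 1⊕1⊕1⊕1⊕1⊕0⊕0⊕1 = 0
s2 (pos 2,3,6,7,10,11,14,15): 0⊕1⊕0⊕1⊕0⊕0⊕1⊕1 = 0
s4 (pos 4,5,6,7,12,13,14,15): 1⊕1⊕0⊕1⊕1⊕0⊕1⊕1 = 0
s8 (pos 8,9,10,11,12,13,14,15): 0⊕1⊕0⊕0⊕1⊕0⊕1⊕1 = 0
Syndrome s8…s1 = 0000 → no error.
Read data bits from positions 3,5,6,7,9,10,11,12,13,14,15: 11011001011

11011001011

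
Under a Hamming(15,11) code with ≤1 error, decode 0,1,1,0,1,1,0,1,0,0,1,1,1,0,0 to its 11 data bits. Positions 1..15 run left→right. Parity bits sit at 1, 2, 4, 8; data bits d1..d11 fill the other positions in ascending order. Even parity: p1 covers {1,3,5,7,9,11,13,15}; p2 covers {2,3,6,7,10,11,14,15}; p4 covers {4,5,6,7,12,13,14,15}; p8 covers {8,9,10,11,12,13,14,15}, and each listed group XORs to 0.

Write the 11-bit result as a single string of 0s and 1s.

s1 (pos 1,3,5,7,9,11,13,15): 0⊕1⊕1⊕0⊕0⊕1⊕1⊕0 = 0
s2 (pos 2,3,6,7,10,11,14,15): 1⊕1⊕1⊕0⊕0⊕1⊕0⊕0 = 0
s4 (pos 4,5,6,7,12,13,14,15): 0⊕1⊕1⊕0⊕1⊕1⊕0⊕0 = 0
s8 (pos 8,9,10,11,12,13,14,15): 1⊕0⊕0⊕1⊕1⊕1⊕0⊕0 = 0
Syndrome s8…s1 = 0000 → no error.
Read data bits from positions 3,5,6,7,9,10,11,12,13,14,15: 11100011100

11100011100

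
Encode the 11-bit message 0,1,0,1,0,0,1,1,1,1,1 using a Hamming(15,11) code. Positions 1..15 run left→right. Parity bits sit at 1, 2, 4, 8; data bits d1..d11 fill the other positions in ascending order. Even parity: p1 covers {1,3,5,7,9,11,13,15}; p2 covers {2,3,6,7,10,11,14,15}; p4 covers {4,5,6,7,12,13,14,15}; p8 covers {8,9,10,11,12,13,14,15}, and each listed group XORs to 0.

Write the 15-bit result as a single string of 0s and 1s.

Place data at non-parity positions: p1 p2 0 p4 1 0 1 p8 0 0 1 1 1 1 1
p1 (pos 1,3,5,7,9,11,13,15): XOR of data positions = 0⊕1⊕1⊕0⊕1⊕1⊕1 = 1
p2 (pos 2,3,6,7,10,11,14,15): XOR of data positions = 0⊕0⊕1⊕0⊕1⊕1⊕1 = 0
p4 (pos 4,5,6,7,12,13,14,15): XOR of data positions = 1⊕0⊕1⊕1⊕1⊕1⊕1 = 0
p8 (pos 8,9,10,11,12,13,14,15): XOR of data positions = 0⊕0⊕1⊕1⊕1⊕1⊕1 = 1
Codeword: 100010110011111

100010110011111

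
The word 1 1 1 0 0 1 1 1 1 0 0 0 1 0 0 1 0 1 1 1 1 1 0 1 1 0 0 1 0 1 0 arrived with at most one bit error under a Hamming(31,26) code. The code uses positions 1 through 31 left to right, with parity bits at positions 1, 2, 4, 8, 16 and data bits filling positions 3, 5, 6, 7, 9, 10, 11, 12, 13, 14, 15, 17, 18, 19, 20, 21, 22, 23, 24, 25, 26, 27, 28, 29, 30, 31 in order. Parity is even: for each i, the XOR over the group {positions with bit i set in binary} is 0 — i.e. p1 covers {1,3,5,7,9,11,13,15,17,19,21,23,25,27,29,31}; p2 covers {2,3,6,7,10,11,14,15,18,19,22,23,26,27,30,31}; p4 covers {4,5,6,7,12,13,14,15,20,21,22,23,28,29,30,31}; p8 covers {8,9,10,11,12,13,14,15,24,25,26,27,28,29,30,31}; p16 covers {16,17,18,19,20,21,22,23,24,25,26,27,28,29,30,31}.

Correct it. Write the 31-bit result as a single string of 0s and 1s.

s1 (pos 1,3,5,7,9,11,13,15,17,19,21,23,25,27,29,31): 1⊕1⊕0⊕1⊕1⊕0⊕1⊕0⊕0⊕1⊕1⊕0⊕1⊕0⊕0⊕0 = 0
s2 (pos 2,3,6,7,10,11,14,15,18,19,22,23,26,27,30,31): 1⊕1⊕1⊕1⊕0⊕0⊕0⊕0⊕1⊕1⊕1⊕0⊕0⊕0⊕1⊕0 = 0
s4 (pos 4,5,6,7,12,13,14,15,20,21,22,23,28,29,30,31): 0⊕0⊕1⊕1⊕0⊕1⊕0⊕0⊕1⊕1⊕1⊕0⊕1⊕0⊕1⊕0 = 0
s8 (pos 8,9,10,11,12,13,14,15,24,25,26,27,28,29,30,31): 1⊕1⊕0⊕0⊕0⊕1⊕0⊕0⊕1⊕1⊕0⊕0⊕1⊕0⊕1⊕0 = 1
s16 (pos 16,17,18,19,20,21,22,23,24,25,26,27,28,29,30,31): 1⊕0⊕1⊕1⊕1⊕1⊕1⊕0⊕1⊕1⊕0⊕0⊕1⊕0⊕1⊕0 = 0
Syndrome s16…s1 = 01000 → error at position 8.
Flip position 8: 1110011110001001011111011001010 → 1110011010001001011111011001010

1110011010001001011111011001010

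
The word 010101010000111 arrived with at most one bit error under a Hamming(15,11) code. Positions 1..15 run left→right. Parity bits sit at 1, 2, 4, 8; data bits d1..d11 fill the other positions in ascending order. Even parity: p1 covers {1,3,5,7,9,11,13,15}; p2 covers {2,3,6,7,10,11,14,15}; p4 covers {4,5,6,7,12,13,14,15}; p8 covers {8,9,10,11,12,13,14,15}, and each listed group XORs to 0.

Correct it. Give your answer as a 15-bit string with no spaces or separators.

s1 (pos 1,3,5,7,9,11,13,15): 0⊕0⊕0⊕0⊕0⊕0⊕1⊕1 = 0
s2 (pos 2,3,6,7,10,11,14,15): 1⊕0⊕1⊕0⊕0⊕0⊕1⊕1 = 0
s4 (pos 4,5,6,7,12,13,14,15): 1⊕0⊕1⊕0⊕0⊕1⊕1⊕1 = 1
s8 (pos 8,9,10,11,12,13,14,15): 1⊕0⊕0⊕0⊕0⊕1⊕1⊕1 = 0
Syndrome s8…s1 = 0100 → error at position 4.
Flip position 4: 010101010000111 → 010001010000111

010001010000111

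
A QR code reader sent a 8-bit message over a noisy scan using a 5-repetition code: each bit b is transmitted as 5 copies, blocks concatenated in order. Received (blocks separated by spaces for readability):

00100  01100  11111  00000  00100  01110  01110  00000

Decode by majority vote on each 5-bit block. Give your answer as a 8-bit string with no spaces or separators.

Block 1 (00100): 1 one → 0
Block 2 (01100): 2 ones → 0
Block 3 (11111): 5 ones → 1
Block 4 (00000): 0 ones → 0
Block 5 (00100): 1 one → 0
Block 6 (01110): 3 ones → 1
Block 7 (01110): 3 ones → 1
Block 8 (00000): 0 ones → 0

00100110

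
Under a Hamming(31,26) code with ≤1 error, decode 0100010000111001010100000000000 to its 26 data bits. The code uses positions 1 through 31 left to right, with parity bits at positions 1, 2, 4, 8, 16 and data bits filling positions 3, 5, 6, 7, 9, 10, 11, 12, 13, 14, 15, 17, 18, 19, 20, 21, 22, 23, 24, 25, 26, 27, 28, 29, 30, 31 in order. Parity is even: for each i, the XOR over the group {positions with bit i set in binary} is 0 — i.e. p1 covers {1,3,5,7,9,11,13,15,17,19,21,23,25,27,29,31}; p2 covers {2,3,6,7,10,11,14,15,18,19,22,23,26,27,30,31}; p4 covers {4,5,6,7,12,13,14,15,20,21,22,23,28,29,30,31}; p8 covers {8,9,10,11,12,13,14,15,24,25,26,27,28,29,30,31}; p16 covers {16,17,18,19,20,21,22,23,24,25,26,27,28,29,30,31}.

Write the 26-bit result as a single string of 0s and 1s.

00100011100010100010000000

s1 (pos 1,3,5,7,9,11,13,15,17,19,21,23,25,27,29,31): 0⊕0⊕0⊕0⊕0⊕1⊕1⊕0⊕0⊕0⊕0⊕0⊕0⊕0⊕0⊕0 = 0
s2 (pos 2,3,6,7,10,11,14,15,18,19,22,23,26,27,30,31): 1⊕0⊕1⊕0⊕0⊕1⊕0⊕0⊕1⊕0⊕0⊕0⊕0⊕0⊕0⊕0 = 0
s4 (pos 4,5,6,7,12,13,14,15,20,21,22,23,28,29,30,31): 0⊕0⊕1⊕0⊕1⊕1⊕0⊕0⊕1⊕0⊕0⊕0⊕0⊕0⊕0⊕0 = 0
s8 (pos 8,9,10,11,12,13,14,15,24,25,26,27,28,29,30,31): 0⊕0⊕0⊕1⊕1⊕1⊕0⊕0⊕0⊕0⊕0⊕0⊕0⊕0⊕0⊕0 = 1
s16 (pos 16,17,18,19,20,21,22,23,24,25,26,27,28,29,30,31): 1⊕0⊕1⊕0⊕1⊕0⊕0⊕0⊕0⊕0⊕0⊕0⊕0⊕0⊕0⊕0 = 1
Syndrome s16…s1 = 11000 → error at position 24.
Flip position 24: 0100010000111001010100000000000 → 0100010000111001010100010000000
Read data bits from positions 3,5,6,7,9,10,11,12,13,14,15,17,18,19,20,21,22,23,24,25,26,27,28,29,30,31: 00100011100010100010000000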